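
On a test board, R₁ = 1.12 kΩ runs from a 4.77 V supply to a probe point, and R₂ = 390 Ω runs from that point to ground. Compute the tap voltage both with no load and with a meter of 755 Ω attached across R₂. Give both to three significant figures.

Unloaded: 1.23 V; loaded: 0.891 V

Open-circuit: V = 4.77 × 390/(1120 + 390) = 1.23 V.
With the load, R₂ becomes R₂‖R_L = 257.2 Ω, so V = 4.77 × 257.2/1377 = 0.891 V.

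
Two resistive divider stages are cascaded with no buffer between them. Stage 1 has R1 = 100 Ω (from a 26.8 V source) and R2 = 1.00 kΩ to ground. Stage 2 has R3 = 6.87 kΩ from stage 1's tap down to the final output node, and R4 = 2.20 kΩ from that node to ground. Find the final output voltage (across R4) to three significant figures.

Stage 2 presents R3+R4 = 9070 Ω as a load on stage 1's tap.
Stage 1's lower leg becomes R2‖(R3+R4) = 900.7 Ω, so V_mid = 26.8 × 900.7/1001 = 24.12 V.
Stage 2 is itself unloaded: V_out = V_mid × R4/(R3+R4) = 24.12 × 2200/9070 = 5.85 V.

V_out ≈ 5.85 V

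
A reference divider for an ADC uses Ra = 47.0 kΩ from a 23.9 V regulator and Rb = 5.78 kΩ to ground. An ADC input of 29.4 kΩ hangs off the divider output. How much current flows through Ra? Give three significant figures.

Rb‖R_L = 4.830 kΩ, so the source sees Ra + Rb‖R_L = 51.83 kΩ.
I = 23.9 V / 51.83 kΩ = 0.461 mA.

I ≈ 0.461 mA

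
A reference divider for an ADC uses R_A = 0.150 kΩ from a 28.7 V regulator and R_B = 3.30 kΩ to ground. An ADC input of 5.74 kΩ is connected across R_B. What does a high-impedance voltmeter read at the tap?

The load sits in parallel with R_B: R_B‖R_L = (3300 × 5740) / (3300 + 5740) = 2095 Ω.
V_out = 28.7 × 2095 / (150 + 2095) = 28.7 × 2095/2245 = 26.8 V.

V_out ≈ 26.8 V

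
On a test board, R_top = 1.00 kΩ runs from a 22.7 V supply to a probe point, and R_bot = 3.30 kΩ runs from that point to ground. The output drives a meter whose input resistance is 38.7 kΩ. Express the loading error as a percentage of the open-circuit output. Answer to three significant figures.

The divider's output (Thévenin) resistance is R_top‖R_bot = 0.7674 kΩ.
Fractional drop under load = R_th/(R_th + R_L) = 0.7674 / (0.7674 + 38.7) = 0.01944.
So the output falls by 1.94 %.

1.94 %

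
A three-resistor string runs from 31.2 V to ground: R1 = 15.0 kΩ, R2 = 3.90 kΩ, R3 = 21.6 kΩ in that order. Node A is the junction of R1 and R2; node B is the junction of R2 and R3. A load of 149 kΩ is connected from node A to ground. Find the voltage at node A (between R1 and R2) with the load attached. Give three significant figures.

V ≈ 18.5 V

Below node A the series string R2+R3 = 25.50 kΩ sits in parallel with the 149 kΩ load: 21.77 kΩ.
V_A = 31.2 × 21.77/(15.0 + 21.77) = 18.5 V.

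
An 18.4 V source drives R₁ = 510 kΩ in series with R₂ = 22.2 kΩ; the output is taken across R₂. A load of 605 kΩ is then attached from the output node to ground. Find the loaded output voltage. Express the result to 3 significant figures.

The load sits in parallel with R₂: R₂‖R_L = (22.2 × 605) / (22.2 + 605) = 21.41 kΩ.
V_out = 18.4 × 21.41 / (510 + 21.41) = 18.4 × 21.41/531.4 = 0.741 V.
(Unloaded it would have been 0.768 V.)

V_out ≈ 0.741 V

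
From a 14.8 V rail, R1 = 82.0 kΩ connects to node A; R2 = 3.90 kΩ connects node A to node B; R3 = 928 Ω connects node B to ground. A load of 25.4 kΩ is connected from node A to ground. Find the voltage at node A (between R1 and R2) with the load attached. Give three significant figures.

Below node A the series string R2+R3 = 4828 Ω sits in parallel with the 25400 Ω load: 4057 Ω.
V_A = 14.8 × 4057/(82000 + 4057) = 0.698 V.

V ≈ 0.698 V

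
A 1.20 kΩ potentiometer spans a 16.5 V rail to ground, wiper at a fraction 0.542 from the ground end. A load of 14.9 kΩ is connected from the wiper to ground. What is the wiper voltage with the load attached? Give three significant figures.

The wiper splits the pot into (1−α)R = 549.6 Ω above and αR = 650.4 Ω below.
Lower section ‖ load = 623.2 Ω.
V_wiper = 16.5 × 623.2/(549.6 + 623.2) = 8.77 V.

V ≈ 8.77 V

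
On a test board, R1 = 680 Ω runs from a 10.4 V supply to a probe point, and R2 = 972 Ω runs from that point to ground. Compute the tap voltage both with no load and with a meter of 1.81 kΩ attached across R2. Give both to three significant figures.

Open-circuit: V = 10.4 × 972/(680 + 972) = 6.12 V.
With the load, R2 becomes R2‖R_L = 632.4 Ω, so V = 10.4 × 632.4/1312 = 5.01 V.

Unloaded: 6.12 V; loaded: 5.01 V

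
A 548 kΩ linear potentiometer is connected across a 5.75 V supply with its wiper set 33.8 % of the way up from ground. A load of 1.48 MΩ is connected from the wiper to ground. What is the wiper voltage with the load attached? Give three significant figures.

The wiper splits the pot into (1−α)R = 362.8 kΩ above and αR = 185.2 kΩ below.
Lower section ‖ load = 164.6 kΩ.
V_wiper = 5.75 × 164.6/(362.8 + 164.6) = 1.79 V.

V ≈ 1.79 V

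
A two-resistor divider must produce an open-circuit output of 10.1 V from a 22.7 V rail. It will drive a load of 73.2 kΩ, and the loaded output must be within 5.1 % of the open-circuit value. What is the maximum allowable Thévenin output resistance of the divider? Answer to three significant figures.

R_th ≤ 3.93 kΩ

Loading drop = R_th/(R_th + R_L) ≤ 0.0510, so R_th ≤ R_L · ε/(1−ε) = 73.2 kΩ × 0.0510/0.9490 = 3.93 kΩ.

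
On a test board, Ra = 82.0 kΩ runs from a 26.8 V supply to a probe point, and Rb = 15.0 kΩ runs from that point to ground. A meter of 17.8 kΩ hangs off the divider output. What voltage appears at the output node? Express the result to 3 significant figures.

V_out ≈ 2.42 V

The load sits in parallel with Rb: Rb‖R_L = (15.0 × 17.8) / (15.0 + 17.8) = 8.140 kΩ.
V_out = 26.8 × 8.140 / (82.0 + 8.140) = 26.8 × 8.140/90.14 = 2.42 V.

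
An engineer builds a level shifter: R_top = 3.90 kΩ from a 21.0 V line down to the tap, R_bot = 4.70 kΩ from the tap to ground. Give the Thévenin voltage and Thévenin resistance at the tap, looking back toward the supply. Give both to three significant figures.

V_th = 11.5 V, R_th = 2.13 kΩ

V_th is the open-circuit tap voltage: 21.0 × 4.70/(3.90 + 4.70) = 11.5 V.
With the supply zeroed, R_top and R_bot appear in parallel from the tap: R_th = R_top‖R_bot = (3.90 × 4.70)/8.600 = 2.13 kΩ.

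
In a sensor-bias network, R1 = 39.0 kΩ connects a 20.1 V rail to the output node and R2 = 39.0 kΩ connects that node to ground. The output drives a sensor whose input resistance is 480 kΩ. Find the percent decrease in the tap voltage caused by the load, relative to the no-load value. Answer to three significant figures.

The divider's output (Thévenin) resistance is R1‖R2 = 19.50 kΩ.
Fractional drop under load = R_th/(R_th + R_L) = 19.50 / (19.50 + 480) = 0.03904.
So the output falls by 3.90 %.

3.90 %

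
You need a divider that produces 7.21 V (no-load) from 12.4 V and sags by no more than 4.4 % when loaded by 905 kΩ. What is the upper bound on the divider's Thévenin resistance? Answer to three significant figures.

Loading drop = R_th/(R_th + R_L) ≤ 0.0440, so R_th ≤ R_L · ε/(1−ε) = 905 kΩ × 0.0440/0.9560 = 41.7 kΩ.

R_th ≤ 41.7 kΩ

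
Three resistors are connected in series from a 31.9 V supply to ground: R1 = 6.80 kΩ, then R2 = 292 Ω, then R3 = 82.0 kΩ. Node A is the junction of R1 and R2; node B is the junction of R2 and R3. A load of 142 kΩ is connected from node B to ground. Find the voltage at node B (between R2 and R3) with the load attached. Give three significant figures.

At node B, R3 is in parallel with the load: R3‖R_L = 51980 Ω.
Below node A the resistance is R2 + (R3‖R_L) = 52270 Ω, so V_A = 31.9 × 52270/59070 = 28.23 V.
Then V_B = V_A × (R3‖R_L)/(R2 + R3‖R_L) = 28.23 × 51980/52270 = 28.1 V.

V ≈ 28.1 V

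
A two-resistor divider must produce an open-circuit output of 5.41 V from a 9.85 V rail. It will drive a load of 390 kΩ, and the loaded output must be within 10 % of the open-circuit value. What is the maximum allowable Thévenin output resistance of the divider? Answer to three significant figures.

Loading drop = R_th/(R_th + R_L) ≤ 0.100, so R_th ≤ R_L · ε/(1−ε) = 390 kΩ × 0.100/0.9000 = 43.3 kΩ.
(Any R1, R2 with R2/(R1+R2) = 0.549 and R1‖R2 ≤ 43.3 kΩ will meet the spec.)

R_th ≤ 43.3 kΩ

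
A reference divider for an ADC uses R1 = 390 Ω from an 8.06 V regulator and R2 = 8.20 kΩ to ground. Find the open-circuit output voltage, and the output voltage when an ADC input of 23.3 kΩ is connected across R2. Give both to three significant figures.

Open-circuit: V = 8.06 × 8200/(390 + 8200) = 7.69 V.
With the load, R2 becomes R2‖R_L = 6065 Ω, so V = 8.06 × 6065/6455 = 7.57 V.

Unloaded: 7.69 V; loaded: 7.57 V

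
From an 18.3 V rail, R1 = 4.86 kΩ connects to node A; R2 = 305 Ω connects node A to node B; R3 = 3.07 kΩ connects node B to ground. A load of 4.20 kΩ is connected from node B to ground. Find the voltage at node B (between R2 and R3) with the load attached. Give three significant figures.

At node B, R3 is in parallel with the load: R3‖R_L = 1774 Ω.
Below node A the resistance is R2 + (R3‖R_L) = 2079 Ω, so V_A = 18.3 × 2079/6939 = 5.482 V.
Then V_B = V_A × (R3‖R_L)/(R2 + R3‖R_L) = 5.482 × 1774/2079 = 4.68 V.

V ≈ 4.68 V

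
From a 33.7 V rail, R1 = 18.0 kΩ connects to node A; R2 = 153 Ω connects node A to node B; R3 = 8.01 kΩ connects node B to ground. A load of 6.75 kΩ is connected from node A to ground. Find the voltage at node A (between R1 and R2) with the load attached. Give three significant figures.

V ≈ 5.74 V

Below node A the series string R2+R3 = 8163 Ω sits in parallel with the 6750 Ω load: 3695 Ω.
V_A = 33.7 × 3695/(18000 + 3695) = 5.74 V.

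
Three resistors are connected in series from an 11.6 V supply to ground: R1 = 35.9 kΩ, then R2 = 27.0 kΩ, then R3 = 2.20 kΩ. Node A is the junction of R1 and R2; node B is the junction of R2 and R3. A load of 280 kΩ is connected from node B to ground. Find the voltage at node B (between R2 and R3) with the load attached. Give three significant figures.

At node B, R3 is in parallel with the load: R3‖R_L = 2.183 kΩ.
Below node A the resistance is R2 + (R3‖R_L) = 29.18 kΩ, so V_A = 11.6 × 29.18/65.08 = 5.201 V.
Then V_B = V_A × (R3‖R_L)/(R2 + R3‖R_L) = 5.201 × 2.183/29.18 = 0.389 V.

V ≈ 0.389 V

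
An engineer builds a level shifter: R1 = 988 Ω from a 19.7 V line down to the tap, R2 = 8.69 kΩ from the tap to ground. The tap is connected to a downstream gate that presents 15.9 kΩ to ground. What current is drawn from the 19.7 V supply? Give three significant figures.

R2‖R_L = 5619 Ω, so the source sees R1 + R2‖R_L = 6607 Ω.
I = 19.7 V / 6607 Ω = 2.98 mA.

I ≈ 2.98 mA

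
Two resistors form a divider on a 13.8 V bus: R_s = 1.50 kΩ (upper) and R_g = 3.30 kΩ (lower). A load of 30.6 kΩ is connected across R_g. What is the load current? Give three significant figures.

I_L ≈ 0.300 mA

R_g‖R_L = 2.979 kΩ; V_out = 13.8 × 2.979/4.479 = 9.178 V.
I_L = V_out / R_L = 9.178 / 30.6 kΩ = 0.300 mA.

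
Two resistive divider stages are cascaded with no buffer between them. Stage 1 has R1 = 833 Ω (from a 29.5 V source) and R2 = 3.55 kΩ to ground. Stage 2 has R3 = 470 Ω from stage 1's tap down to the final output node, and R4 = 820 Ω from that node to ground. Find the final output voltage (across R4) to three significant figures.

V_out ≈ 9.97 V

Stage 2 presents R3+R4 = 1290 Ω as a load on stage 1's tap.
Stage 1's lower leg becomes R2‖(R3+R4) = 946.2 Ω, so V_mid = 29.5 × 946.2/1779 = 15.69 V.
Stage 2 is itself unloaded: V_out = V_mid × R4/(R3+R4) = 15.69 × 820/1290 = 9.97 V.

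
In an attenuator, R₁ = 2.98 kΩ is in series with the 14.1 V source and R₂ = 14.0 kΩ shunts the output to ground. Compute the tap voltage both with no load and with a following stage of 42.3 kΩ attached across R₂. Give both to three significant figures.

Open-circuit: V = 14.1 × 14.0/(2.98 + 14.0) = 11.6 V.
With the load, R₂ becomes R₂‖R_L = 10.52 kΩ, so V = 14.1 × 10.52/13.50 = 11.0 V.

Unloaded: 11.6 V; loaded: 11.0 V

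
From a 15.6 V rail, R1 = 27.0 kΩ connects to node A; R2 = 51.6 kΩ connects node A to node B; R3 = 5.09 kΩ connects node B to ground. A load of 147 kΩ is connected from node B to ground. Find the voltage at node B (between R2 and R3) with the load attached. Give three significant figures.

V ≈ 0.919 V

At node B, R3 is in parallel with the load: R3‖R_L = 4.920 kΩ.
Below node A the resistance is R2 + (R3‖R_L) = 56.52 kΩ, so V_A = 15.6 × 56.52/83.52 = 10.56 V.
Then V_B = V_A × (R3‖R_L)/(R2 + R3‖R_L) = 10.56 × 4.920/56.52 = 0.919 V.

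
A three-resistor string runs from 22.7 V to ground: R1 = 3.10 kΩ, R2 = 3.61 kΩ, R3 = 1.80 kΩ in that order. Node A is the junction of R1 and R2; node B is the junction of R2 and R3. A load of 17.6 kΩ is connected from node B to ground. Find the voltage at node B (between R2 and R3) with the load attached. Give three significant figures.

V ≈ 4.44 V

At node B, R3 is in parallel with the load: R3‖R_L = 1.633 kΩ.
Below node A the resistance is R2 + (R3‖R_L) = 5.243 kΩ, so V_A = 22.7 × 5.243/8.343 = 14.27 V.
Then V_B = V_A × (R3‖R_L)/(R2 + R3‖R_L) = 14.27 × 1.633/5.243 = 4.44 V.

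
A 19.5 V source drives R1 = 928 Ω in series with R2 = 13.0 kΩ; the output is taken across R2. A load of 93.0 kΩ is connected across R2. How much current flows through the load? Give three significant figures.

I_L ≈ 0.194 mA

R2‖R_L = 11410 Ω; V_out = 19.5 × 11410/12330 = 18.03 V.
I_L = V_out / R_L = 18.03 / 93.0 kΩ = 0.194 mA.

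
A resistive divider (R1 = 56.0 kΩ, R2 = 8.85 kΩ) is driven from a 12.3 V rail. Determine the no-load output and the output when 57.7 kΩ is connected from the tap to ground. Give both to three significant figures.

Open-circuit: V = 12.3 × 8.85/(56.0 + 8.85) = 1.68 V.
With the load, R2 becomes R2‖R_L = 7.673 kΩ, so V = 12.3 × 7.673/63.67 = 1.48 V.

Unloaded: 1.68 V; loaded: 1.48 V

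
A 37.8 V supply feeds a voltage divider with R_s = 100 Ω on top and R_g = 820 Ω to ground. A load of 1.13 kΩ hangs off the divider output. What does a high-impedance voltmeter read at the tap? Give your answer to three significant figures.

V_out ≈ 31.2 V

The load sits in parallel with R_g: R_g‖R_L = (820 × 1130) / (820 + 1130) = 475.2 Ω.
V_out = 37.8 × 475.2 / (100 + 475.2) = 37.8 × 475.2/575.2 = 31.2 V.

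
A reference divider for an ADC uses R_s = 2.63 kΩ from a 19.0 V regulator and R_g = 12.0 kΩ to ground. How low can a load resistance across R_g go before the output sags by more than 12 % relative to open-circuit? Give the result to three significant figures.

Output resistance R_th = R_s‖R_g = (2.63 × 12.0)/14.63 = 2.157 kΩ.
The fractional drop is R_th/(R_th + R_L); requiring this ≤ 0.120 gives R_L ≥ R_th(1/0.120 − 1) = 2.157 × 7.333 = 15.8 kΩ.

R_L(min) ≈ 15.8 kΩ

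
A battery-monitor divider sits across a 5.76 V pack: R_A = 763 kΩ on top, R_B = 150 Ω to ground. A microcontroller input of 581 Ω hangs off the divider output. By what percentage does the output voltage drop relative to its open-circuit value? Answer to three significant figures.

The divider's output (Thévenin) resistance is R_A‖R_B = 150.0 Ω.
Fractional drop under load = R_th/(R_th + R_L) = 150.0 / (150.0 + 581) = 0.2052.
So the output falls by 20.5 %.

20.5 %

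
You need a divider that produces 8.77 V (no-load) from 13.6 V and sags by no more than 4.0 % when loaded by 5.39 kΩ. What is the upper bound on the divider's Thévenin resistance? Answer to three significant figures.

Loading drop = R_th/(R_th + R_L) ≤ 0.0400, so R_th ≤ R_L · ε/(1−ε) = 5.39 kΩ × 0.0400/0.9600 = 225 Ω.
(Any R1, R2 with R2/(R1+R2) = 0.645 and R1‖R2 ≤ 225 Ω will meet the spec.)

R_th ≤ 225 Ω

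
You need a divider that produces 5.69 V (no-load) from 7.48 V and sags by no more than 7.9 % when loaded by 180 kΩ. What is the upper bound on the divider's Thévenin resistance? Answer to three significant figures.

Loading drop = R_th/(R_th + R_L) ≤ 0.0790, so R_th ≤ R_L · ε/(1−ε) = 180 kΩ × 0.0790/0.9210 = 15.4 kΩ.

R_th ≤ 15.4 kΩ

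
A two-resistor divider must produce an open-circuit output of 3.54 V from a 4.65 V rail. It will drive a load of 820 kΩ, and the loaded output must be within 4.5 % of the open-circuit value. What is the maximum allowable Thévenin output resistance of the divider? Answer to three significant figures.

R_th ≤ 38.6 kΩ

Loading drop = R_th/(R_th + R_L) ≤ 0.0450, so R_th ≤ R_L · ε/(1−ε) = 820 kΩ × 0.0450/0.9550 = 38.6 kΩ.
(Any R1, R2 with R2/(R1+R2) = 0.761 and R1‖R2 ≤ 38.6 kΩ will meet the spec.)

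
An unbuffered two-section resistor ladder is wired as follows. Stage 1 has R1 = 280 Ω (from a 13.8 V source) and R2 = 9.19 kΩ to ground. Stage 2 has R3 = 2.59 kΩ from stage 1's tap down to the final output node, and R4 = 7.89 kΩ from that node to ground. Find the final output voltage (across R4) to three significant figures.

V_out ≈ 9.83 V

Stage 2 presents R3+R4 = 10480 Ω as a load on stage 1's tap.
Stage 1's lower leg becomes R2‖(R3+R4) = 4896 Ω, so V_mid = 13.8 × 4896/5176 = 13.05 V.
Stage 2 is itself unloaded: V_out = V_mid × R4/(R3+R4) = 13.05 × 7890/10480 = 9.83 V.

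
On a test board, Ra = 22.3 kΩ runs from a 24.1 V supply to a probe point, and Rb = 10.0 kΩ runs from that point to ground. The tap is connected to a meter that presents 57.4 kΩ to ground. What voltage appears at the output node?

V_out ≈ 6.66 V

The load sits in parallel with Rb: Rb‖R_L = (10.0 × 57.4) / (10.0 + 57.4) = 8.516 kΩ.
V_out = 24.1 × 8.516 / (22.3 + 8.516) = 24.1 × 8.516/30.82 = 6.66 V.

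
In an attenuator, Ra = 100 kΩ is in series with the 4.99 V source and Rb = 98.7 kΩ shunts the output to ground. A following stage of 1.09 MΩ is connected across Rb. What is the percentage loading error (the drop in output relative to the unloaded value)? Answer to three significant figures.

The divider's output (Thévenin) resistance is Ra‖Rb = 49.67 kΩ.
Fractional drop under load = R_th/(R_th + R_L) = 49.67 / (49.67 + 1090) = 0.04359.
So the output falls by 4.36 %.

4.36 %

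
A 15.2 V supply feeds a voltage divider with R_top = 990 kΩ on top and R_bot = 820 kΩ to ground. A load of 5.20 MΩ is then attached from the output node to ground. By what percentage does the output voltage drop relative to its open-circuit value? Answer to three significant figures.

The divider's output (Thévenin) resistance is R_top‖R_bot = 448.5 kΩ.
Fractional drop under load = R_th/(R_th + R_L) = 448.5 / (448.5 + 5200) = 0.07940.
So the output falls by 7.94 %.

7.94 %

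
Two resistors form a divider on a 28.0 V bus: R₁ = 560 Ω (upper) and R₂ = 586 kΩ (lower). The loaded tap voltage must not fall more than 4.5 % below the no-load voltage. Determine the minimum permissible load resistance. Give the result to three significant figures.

Output resistance R_th = R₁‖R₂ = (560 × 586000)/586600 = 559.5 Ω.
The fractional drop is R_th/(R_th + R_L); requiring this ≤ 0.0450 gives R_L ≥ R_th(1/0.0450 − 1) = 559.5 × 21.22 = 11.9 kΩ.

R_L(min) ≈ 11.9 kΩ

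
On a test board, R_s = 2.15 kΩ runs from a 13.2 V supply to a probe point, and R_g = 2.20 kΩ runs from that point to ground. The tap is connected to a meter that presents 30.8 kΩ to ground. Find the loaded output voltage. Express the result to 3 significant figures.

V_out ≈ 6.45 V

The load sits in parallel with R_g: R_g‖R_L = (2.20 × 30.8) / (2.20 + 30.8) = 2.053 kΩ.
V_out = 13.2 × 2.053 / (2.15 + 2.053) = 13.2 × 2.053/4.203 = 6.45 V.
(Unloaded it would have been 6.68 V.)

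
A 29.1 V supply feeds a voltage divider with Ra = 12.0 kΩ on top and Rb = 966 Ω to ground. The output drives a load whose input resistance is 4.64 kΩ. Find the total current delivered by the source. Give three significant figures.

Rb‖R_L = 799.5 Ω, so the source sees Ra + Rb‖R_L = 12800 Ω.
I = 29.1 V / 12800 Ω = 2.27 mA.

I ≈ 2.27 mA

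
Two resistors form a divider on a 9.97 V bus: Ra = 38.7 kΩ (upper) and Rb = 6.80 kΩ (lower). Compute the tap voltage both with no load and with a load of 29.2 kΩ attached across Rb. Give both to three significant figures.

Unloaded: 1.49 V; loaded: 1.24 V

Open-circuit: V = 9.97 × 6.80/(38.7 + 6.80) = 1.49 V.
With the load, Rb becomes Rb‖R_L = 5.516 kΩ, so V = 9.97 × 5.516/44.22 = 1.24 V.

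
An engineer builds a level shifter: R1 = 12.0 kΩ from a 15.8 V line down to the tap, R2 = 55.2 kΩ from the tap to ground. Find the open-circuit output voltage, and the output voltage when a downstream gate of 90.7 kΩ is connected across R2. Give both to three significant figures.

Unloaded: 13.0 V; loaded: 11.7 V

Open-circuit: V = 15.8 × 55.2/(12.0 + 55.2) = 13.0 V.
With the load, R2 becomes R2‖R_L = 34.32 kΩ, so V = 15.8 × 34.32/46.32 = 11.7 V.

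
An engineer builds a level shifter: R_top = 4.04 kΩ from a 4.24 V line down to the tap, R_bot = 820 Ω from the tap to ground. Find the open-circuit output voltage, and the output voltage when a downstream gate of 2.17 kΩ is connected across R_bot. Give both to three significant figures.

Open-circuit: V = 4.24 × 820/(4040 + 820) = 0.715 V.
With the load, R_bot becomes R_bot‖R_L = 595.1 Ω, so V = 4.24 × 595.1/4635 = 0.544 V.

Unloaded: 0.715 V; loaded: 0.544 V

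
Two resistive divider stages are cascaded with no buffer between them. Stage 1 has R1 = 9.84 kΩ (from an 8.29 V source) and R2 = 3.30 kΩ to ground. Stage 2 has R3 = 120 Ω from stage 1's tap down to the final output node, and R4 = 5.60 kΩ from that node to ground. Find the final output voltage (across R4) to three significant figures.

Stage 2 presents R3+R4 = 5720 Ω as a load on stage 1's tap.
Stage 1's lower leg becomes R2‖(R3+R4) = 2093 Ω, so V_mid = 8.29 × 2093/11930 = 1.454 V.
Stage 2 is itself unloaded: V_out = V_mid × R4/(R3+R4) = 1.454 × 5600/5720 = 1.42 V.

V_out ≈ 1.42 V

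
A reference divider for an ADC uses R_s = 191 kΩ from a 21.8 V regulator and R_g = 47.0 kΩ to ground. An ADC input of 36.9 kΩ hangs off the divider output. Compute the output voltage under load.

V_out ≈ 2.13 V

The load sits in parallel with R_g: R_g‖R_L = (47.0 × 36.9) / (47.0 + 36.9) = 20.67 kΩ.
V_out = 21.8 × 20.67 / (191 + 20.67) = 21.8 × 20.67/211.7 = 2.13 V.
(Unloaded it would have been 4.31 V.)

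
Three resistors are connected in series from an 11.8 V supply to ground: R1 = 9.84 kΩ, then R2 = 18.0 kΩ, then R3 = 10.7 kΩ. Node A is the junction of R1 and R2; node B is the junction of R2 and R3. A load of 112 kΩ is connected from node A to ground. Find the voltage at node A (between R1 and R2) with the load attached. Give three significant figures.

V ≈ 8.25 V

Below node A the series string R2+R3 = 28.70 kΩ sits in parallel with the 112 kΩ load: 22.85 kΩ.
V_A = 11.8 × 22.85/(9.84 + 22.85) = 8.25 V.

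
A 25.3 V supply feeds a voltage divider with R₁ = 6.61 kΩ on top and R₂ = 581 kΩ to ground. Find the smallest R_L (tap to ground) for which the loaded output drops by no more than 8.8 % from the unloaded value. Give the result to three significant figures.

Output resistance R_th = R₁‖R₂ = (6.61 × 581)/587.6 = 6.536 kΩ.
The fractional drop is R_th/(R_th + R_L); requiring this ≤ 0.0880 gives R_L ≥ R_th(1/0.0880 − 1) = 6.536 × 10.36 = 67.7 kΩ.

R_L(min) ≈ 67.7 kΩ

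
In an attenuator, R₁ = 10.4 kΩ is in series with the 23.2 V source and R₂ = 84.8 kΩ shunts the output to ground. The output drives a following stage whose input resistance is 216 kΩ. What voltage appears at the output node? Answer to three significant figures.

The load sits in parallel with R₂: R₂‖R_L = (84.8 × 216) / (84.8 + 216) = 60.89 kΩ.
V_out = 23.2 × 60.89 / (10.4 + 60.89) = 23.2 × 60.89/71.29 = 19.8 V.
(Unloaded it would have been 20.7 V.)

V_out ≈ 19.8 V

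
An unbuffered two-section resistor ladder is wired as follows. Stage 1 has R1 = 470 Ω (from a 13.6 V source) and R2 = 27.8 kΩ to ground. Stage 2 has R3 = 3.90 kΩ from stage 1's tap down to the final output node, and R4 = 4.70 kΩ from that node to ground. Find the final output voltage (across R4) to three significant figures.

V_out ≈ 6.94 V

Stage 2 presents R3+R4 = 8600 Ω as a load on stage 1's tap.
Stage 1's lower leg becomes R2‖(R3+R4) = 6568 Ω, so V_mid = 13.6 × 6568/7038 = 12.69 V.
Stage 2 is itself unloaded: V_out = V_mid × R4/(R3+R4) = 12.69 × 4700/8600 = 6.94 V.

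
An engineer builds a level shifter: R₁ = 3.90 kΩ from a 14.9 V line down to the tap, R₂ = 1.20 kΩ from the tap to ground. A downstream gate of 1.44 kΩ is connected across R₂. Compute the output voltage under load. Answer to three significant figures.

The load sits in parallel with R₂: R₂‖R_L = (1.20 × 1.44) / (1.20 + 1.44) = 0.6545 kΩ.
V_out = 14.9 × 0.6545 / (3.90 + 0.6545) = 14.9 × 0.6545/4.555 = 2.14 V.
(Unloaded it would have been 3.51 V.)

V_out ≈ 2.14 V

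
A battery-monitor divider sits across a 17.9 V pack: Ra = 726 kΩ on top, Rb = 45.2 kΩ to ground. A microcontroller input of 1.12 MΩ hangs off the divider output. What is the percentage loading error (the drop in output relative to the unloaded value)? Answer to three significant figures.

3.66 %

The divider's output (Thévenin) resistance is Ra‖Rb = 42.55 kΩ.
Fractional drop under load = R_th/(R_th + R_L) = 42.55 / (42.55 + 1120) = 0.03660.
So the output falls by 3.66 %.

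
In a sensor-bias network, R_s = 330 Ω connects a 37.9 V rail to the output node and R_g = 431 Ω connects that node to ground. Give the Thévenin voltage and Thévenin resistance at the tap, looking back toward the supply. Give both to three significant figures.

V_th is the open-circuit tap voltage: 37.9 × 431/(330 + 431) = 21.5 V.
With the supply zeroed, R_s and R_g appear in parallel from the tap: R_th = R_s‖R_g = (330 × 431)/761.0 = 187 Ω.

V_th = 21.5 V, R_th = 187 Ω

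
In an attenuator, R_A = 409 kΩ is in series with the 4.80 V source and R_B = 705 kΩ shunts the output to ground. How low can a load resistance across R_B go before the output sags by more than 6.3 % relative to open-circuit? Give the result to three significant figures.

Output resistance R_th = R_A‖R_B = (409 × 705)/1114 = 258.8 kΩ.
The fractional drop is R_th/(R_th + R_L); requiring this ≤ 0.0630 gives R_L ≥ R_th(1/0.0630 − 1) = 258.8 × 14.87 = 3.85 MΩ.

R_L(min) ≈ 3.85 MΩ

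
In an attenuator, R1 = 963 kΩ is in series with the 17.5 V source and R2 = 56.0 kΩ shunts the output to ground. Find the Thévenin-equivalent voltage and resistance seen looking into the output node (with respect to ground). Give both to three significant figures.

V_th = 0.962 V, R_th = 52.9 kΩ

V_th is the open-circuit tap voltage: 17.5 × 56.0/(963 + 56.0) = 0.962 V.
With the supply zeroed, R1 and R2 appear in parallel from the tap: R_th = R1‖R2 = (963 × 56.0)/1019 = 52.9 kΩ.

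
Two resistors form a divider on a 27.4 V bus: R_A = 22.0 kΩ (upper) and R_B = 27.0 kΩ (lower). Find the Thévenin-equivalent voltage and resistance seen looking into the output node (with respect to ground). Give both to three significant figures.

V_th is the open-circuit tap voltage: 27.4 × 27.0/(22.0 + 27.0) = 15.1 V.
With the supply zeroed, R_A and R_B appear in parallel from the tap: R_th = R_A‖R_B = (22.0 × 27.0)/49.00 = 12.1 kΩ.

V_th = 15.1 V, R_th = 12.1 kΩ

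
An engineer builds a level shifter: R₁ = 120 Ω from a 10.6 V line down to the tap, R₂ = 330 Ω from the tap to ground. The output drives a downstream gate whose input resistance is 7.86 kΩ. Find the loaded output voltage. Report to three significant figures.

The load sits in parallel with R₂: R₂‖R_L = (330 × 7860) / (330 + 7860) = 316.7 Ω.
V_out = 10.6 × 316.7 / (120 + 316.7) = 10.6 × 316.7/436.7 = 7.69 V.
(Unloaded it would have been 7.77 V.)

V_out ≈ 7.69 V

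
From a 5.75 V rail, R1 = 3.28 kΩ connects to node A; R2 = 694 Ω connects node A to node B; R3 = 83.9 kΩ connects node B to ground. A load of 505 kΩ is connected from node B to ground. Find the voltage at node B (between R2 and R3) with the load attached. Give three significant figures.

V ≈ 5.45 V

At node B, R3 is in parallel with the load: R3‖R_L = 71950 Ω.
Below node A the resistance is R2 + (R3‖R_L) = 72640 Ω, so V_A = 5.75 × 72640/75920 = 5.502 V.
Then V_B = V_A × (R3‖R_L)/(R2 + R3‖R_L) = 5.502 × 71950/72640 = 5.45 V.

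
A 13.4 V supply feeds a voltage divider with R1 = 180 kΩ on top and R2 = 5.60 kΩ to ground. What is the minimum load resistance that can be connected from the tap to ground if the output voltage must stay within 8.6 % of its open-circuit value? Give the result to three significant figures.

R_L(min) ≈ 57.7 kΩ

Output resistance R_th = R1‖R2 = (180 × 5.60)/185.6 = 5.431 kΩ.
The fractional drop is R_th/(R_th + R_L); requiring this ≤ 0.0860 gives R_L ≥ R_th(1/0.0860 − 1) = 5.431 × 10.63 = 57.7 kΩ.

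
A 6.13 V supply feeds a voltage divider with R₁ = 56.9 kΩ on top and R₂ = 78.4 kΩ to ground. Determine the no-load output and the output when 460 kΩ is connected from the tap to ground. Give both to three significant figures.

Unloaded: 3.55 V; loaded: 3.31 V

Open-circuit: V = 6.13 × 78.4/(56.9 + 78.4) = 3.55 V.
With the load, R₂ becomes R₂‖R_L = 66.98 kΩ, so V = 6.13 × 66.98/123.9 = 3.31 V.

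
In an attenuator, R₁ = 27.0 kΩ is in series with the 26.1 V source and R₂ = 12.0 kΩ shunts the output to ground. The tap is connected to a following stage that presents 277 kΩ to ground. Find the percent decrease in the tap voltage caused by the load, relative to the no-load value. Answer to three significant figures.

The divider's output (Thévenin) resistance is R₁‖R₂ = 8.308 kΩ.
Fractional drop under load = R_th/(R_th + R_L) = 8.308 / (8.308 + 277) = 0.02912.
So the output falls by 2.91 %.

2.91 %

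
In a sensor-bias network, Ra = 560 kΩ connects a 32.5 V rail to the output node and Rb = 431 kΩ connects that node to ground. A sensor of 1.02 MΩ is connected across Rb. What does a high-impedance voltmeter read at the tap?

The load sits in parallel with Rb: Rb‖R_L = (431 × 1020) / (431 + 1020) = 303.0 kΩ.
V_out = 32.5 × 303.0 / (560 + 303.0) = 32.5 × 303.0/863.0 = 11.4 V.
(Unloaded it would have been 14.1 V.)

V_out ≈ 11.4 V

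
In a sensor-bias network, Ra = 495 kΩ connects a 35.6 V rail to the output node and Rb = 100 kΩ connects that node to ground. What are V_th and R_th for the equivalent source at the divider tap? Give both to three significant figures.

V_th = 5.98 V, R_th = 83.2 kΩ

V_th is the open-circuit tap voltage: 35.6 × 100/(495 + 100) = 5.98 V.
With the supply zeroed, Ra and Rb appear in parallel from the tap: R_th = Ra‖Rb = (495 × 100)/595.0 = 83.2 kΩ.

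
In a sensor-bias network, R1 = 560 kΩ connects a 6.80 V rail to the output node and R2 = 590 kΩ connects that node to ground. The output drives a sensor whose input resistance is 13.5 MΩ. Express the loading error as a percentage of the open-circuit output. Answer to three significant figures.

The divider's output (Thévenin) resistance is R1‖R2 = 287.3 kΩ.
Fractional drop under load = R_th/(R_th + R_L) = 287.3 / (287.3 + 13500) = 0.02084.
So the output falls by 2.08 %.

2.08 %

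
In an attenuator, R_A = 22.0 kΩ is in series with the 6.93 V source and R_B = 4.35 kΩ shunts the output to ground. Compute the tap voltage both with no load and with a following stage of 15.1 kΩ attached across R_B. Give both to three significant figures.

Open-circuit: V = 6.93 × 4.35/(22.0 + 4.35) = 1.14 V.
With the load, R_B becomes R_B‖R_L = 3.377 kΩ, so V = 6.93 × 3.377/25.38 = 0.922 V.

Unloaded: 1.14 V; loaded: 0.922 V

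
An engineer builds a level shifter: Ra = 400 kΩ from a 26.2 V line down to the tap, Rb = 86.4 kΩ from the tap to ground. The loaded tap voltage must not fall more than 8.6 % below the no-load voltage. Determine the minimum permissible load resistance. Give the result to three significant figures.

Output resistance R_th = Ra‖Rb = (400 × 86.4)/486.4 = 71.05 kΩ.
The fractional drop is R_th/(R_th + R_L); requiring this ≤ 0.0860 gives R_L ≥ R_th(1/0.0860 − 1) = 71.05 × 10.63 = 755 kΩ.

R_L(min) ≈ 755 kΩ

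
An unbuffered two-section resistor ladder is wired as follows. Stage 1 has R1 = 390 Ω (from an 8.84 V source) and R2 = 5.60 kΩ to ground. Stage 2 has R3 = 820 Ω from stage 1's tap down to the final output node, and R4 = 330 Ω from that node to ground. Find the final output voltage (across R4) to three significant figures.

Stage 2 presents R3+R4 = 1150 Ω as a load on stage 1's tap.
Stage 1's lower leg becomes R2‖(R3+R4) = 954.1 Ω, so V_mid = 8.84 × 954.1/1344 = 6.275 V.
Stage 2 is itself unloaded: V_out = V_mid × R4/(R3+R4) = 6.275 × 330/1150 = 1.80 V.

V_out ≈ 1.80 V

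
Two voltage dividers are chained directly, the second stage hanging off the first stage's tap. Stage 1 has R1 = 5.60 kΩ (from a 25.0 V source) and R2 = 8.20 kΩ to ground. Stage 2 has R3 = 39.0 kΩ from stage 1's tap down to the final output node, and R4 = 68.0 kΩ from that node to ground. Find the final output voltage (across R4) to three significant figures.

Stage 2 presents R3+R4 = 107.0 kΩ as a load on stage 1's tap.
Stage 1's lower leg becomes R2‖(R3+R4) = 7.616 kΩ, so V_mid = 25.0 × 7.616/13.22 = 14.41 V.
Stage 2 is itself unloaded: V_out = V_mid × R4/(R3+R4) = 14.41 × 68.0/107.0 = 9.16 V.

V_out ≈ 9.16 V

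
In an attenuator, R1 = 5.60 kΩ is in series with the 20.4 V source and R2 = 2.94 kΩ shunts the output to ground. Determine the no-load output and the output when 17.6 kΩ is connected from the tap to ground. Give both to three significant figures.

Open-circuit: V = 20.4 × 2.94/(5.60 + 2.94) = 7.02 V.
With the load, R2 becomes R2‖R_L = 2.519 kΩ, so V = 20.4 × 2.519/8.119 = 6.33 V.

Unloaded: 7.02 V; loaded: 6.33 V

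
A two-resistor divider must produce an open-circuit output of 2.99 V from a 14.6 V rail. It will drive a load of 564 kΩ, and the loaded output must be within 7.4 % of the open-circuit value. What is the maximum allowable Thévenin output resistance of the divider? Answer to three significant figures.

Loading drop = R_th/(R_th + R_L) ≤ 0.0740, so R_th ≤ R_L · ε/(1−ε) = 564 kΩ × 0.0740/0.9260 = 45.1 kΩ.

R_th ≤ 45.1 kΩ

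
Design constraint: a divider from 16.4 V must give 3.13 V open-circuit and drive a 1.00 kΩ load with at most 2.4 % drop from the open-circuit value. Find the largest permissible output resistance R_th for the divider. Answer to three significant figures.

Loading drop = R_th/(R_th + R_L) ≤ 0.0240, so R_th ≤ R_L · ε/(1−ε) = 1.00 kΩ × 0.0240/0.9760 = 24.6 Ω.

R_th ≤ 24.6 Ω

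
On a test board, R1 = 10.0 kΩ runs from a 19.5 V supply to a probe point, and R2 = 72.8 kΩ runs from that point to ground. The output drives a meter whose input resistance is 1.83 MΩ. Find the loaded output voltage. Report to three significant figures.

V_out ≈ 17.1 V

The load sits in parallel with R2: R2‖R_L = (72.8 × 1830) / (72.8 + 1830) = 70.01 kΩ.
V_out = 19.5 × 70.01 / (10.0 + 70.01) = 19.5 × 70.01/80.01 = 17.1 V.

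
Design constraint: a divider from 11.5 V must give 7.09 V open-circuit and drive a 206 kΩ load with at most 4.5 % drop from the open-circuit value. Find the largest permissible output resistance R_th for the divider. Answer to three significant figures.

Loading drop = R_th/(R_th + R_L) ≤ 0.0450, so R_th ≤ R_L · ε/(1−ε) = 206 kΩ × 0.0450/0.9550 = 9.71 kΩ.

R_th ≤ 9.71 kΩ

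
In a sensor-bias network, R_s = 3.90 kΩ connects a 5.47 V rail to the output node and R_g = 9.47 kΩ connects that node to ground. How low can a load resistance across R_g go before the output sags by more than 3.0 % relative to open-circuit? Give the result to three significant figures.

Output resistance R_th = R_s‖R_g = (3.90 × 9.47)/13.37 = 2.762 kΩ.
The fractional drop is R_th/(R_th + R_L); requiring this ≤ 0.0300 gives R_L ≥ R_th(1/0.0300 − 1) = 2.762 × 32.33 = 89.3 kΩ.

R_L(min) ≈ 89.3 kΩ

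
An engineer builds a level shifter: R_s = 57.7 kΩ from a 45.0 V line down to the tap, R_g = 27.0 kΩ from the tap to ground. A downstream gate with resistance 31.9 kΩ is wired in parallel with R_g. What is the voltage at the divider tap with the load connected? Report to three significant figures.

The load sits in parallel with R_g: R_g‖R_L = (27.0 × 31.9) / (27.0 + 31.9) = 14.62 kΩ.
V_out = 45.0 × 14.62 / (57.7 + 14.62) = 45.0 × 14.62/72.32 = 9.10 V.

V_out ≈ 9.10 V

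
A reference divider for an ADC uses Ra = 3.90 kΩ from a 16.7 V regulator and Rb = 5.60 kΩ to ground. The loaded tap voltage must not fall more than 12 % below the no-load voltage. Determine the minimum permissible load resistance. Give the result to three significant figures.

R_L(min) ≈ 16.9 kΩ

Output resistance R_th = Ra‖Rb = (3.90 × 5.60)/9.500 = 2.299 kΩ.
The fractional drop is R_th/(R_th + R_L); requiring this ≤ 0.120 gives R_L ≥ R_th(1/0.120 − 1) = 2.299 × 7.333 = 16.9 kΩ.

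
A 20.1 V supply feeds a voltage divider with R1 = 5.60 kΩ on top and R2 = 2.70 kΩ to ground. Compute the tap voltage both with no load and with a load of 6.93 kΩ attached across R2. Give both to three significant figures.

Open-circuit: V = 20.1 × 2.70/(5.60 + 2.70) = 6.54 V.
With the load, R2 becomes R2‖R_L = 1.943 kΩ, so V = 20.1 × 1.943/7.543 = 5.18 V.

Unloaded: 6.54 V; loaded: 5.18 V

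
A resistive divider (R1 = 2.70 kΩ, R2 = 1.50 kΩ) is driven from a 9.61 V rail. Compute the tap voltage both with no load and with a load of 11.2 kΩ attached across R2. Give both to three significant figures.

Open-circuit: V = 9.61 × 1.50/(2.70 + 1.50) = 3.43 V.
With the load, R2 becomes R2‖R_L = 1.323 kΩ, so V = 9.61 × 1.323/4.023 = 3.16 V.

Unloaded: 3.43 V; loaded: 3.16 V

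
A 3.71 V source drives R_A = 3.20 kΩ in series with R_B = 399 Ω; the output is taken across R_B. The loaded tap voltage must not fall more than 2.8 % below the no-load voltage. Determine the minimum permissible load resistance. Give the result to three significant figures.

R_L(min) ≈ 12.3 kΩ

Output resistance R_th = R_A‖R_B = (3200 × 399)/3599 = 354.8 Ω.
The fractional drop is R_th/(R_th + R_L); requiring this ≤ 0.0280 gives R_L ≥ R_th(1/0.0280 − 1) = 354.8 × 34.71 = 12.3 kΩ.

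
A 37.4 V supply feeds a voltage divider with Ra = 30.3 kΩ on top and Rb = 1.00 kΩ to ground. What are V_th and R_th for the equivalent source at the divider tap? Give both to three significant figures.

V_th = 1.19 V, R_th = 968 Ω

V_th is the open-circuit tap voltage: 37.4 × 1.00/(30.3 + 1.00) = 1.19 V.
With the supply zeroed, Ra and Rb appear in parallel from the tap: R_th = Ra‖Rb = (30.3 × 1.00)/31.30 = 968 Ω.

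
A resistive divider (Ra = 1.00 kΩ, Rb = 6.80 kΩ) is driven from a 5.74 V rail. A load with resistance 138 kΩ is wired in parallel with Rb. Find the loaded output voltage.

V_out ≈ 4.97 V

The load sits in parallel with Rb: Rb‖R_L = (6.80 × 138) / (6.80 + 138) = 6.481 kΩ.
V_out = 5.74 × 6.481 / (1.00 + 6.481) = 5.74 × 6.481/7.481 = 4.97 V.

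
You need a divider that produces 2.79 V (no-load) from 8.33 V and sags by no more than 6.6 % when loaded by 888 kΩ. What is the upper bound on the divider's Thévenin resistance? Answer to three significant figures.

Loading drop = R_th/(R_th + R_L) ≤ 0.0660, so R_th ≤ R_L · ε/(1−ε) = 888 kΩ × 0.0660/0.9340 = 62.7 kΩ.

R_th ≤ 62.7 kΩ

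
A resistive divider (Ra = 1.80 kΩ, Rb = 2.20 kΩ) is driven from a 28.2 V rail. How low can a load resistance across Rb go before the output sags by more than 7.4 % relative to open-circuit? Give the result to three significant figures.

R_L(min) ≈ 12.4 kΩ

Output resistance R_th = Ra‖Rb = (1800 × 2200)/4000 = 990.0 Ω.
The fractional drop is R_th/(R_th + R_L); requiring this ≤ 0.0740 gives R_L ≥ R_th(1/0.0740 − 1) = 990.0 × 12.51 = 12.4 kΩ.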